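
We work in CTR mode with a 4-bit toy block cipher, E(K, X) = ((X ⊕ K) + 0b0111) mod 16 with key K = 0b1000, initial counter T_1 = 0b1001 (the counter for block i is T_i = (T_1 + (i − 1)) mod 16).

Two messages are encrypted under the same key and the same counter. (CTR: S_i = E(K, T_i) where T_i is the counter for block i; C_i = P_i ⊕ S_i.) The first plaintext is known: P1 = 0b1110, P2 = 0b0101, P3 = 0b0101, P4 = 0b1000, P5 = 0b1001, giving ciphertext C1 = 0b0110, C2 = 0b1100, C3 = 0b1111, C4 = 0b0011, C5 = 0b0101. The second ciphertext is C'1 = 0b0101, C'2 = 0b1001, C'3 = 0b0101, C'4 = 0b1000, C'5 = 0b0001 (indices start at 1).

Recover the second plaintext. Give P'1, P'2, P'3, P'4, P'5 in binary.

In CTR with a reused counter, both messages share the same keystream S_i, so C_i ⊕ C'_i = P_i ⊕ P'_i and thus P'_i = P_i ⊕ C_i ⊕ C'_i.
P'1: 0b1110 ⊕ 0b0110 ⊕ 0b0101 = 0b1101.
P'2: 0b0101 ⊕ 0b1100 ⊕ 0b1001 = 0b0000.
P'3: 0b0101 ⊕ 0b1111 ⊕ 0b0101 = 0b1111.
P'4: 0b1000 ⊕ 0b0011 ⊕ 0b1000 = 0b0011.
P'5: 0b1001 ⊕ 0b0101 ⊕ 0b0001 = 0b1101.

P'1 = 0b1101, P'2 = 0b0000, P'3 = 0b1111, P'4 = 0b0011, P'5 = 0b1101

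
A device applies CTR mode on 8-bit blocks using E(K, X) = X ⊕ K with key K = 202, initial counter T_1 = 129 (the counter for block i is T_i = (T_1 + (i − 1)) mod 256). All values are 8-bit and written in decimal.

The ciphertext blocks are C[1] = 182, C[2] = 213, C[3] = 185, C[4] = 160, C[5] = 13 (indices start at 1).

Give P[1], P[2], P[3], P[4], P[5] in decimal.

CTR decryption: S_i = E(K, T_i) where T_i is the counter for block i; P_i = C_i ⊕ S_i.
P[1]: T = 129, S = E(K, T) = 75; 182 ⊕ 75 = 253.
P[2]: T = 130, S = E(K, T) = 72; 213 ⊕ 72 = 157.
P[3]: T = 131, S = E(K, T) = 73; 185 ⊕ 73 = 240.
P[4]: T = 132, S = E(K, T) = 78; 160 ⊕ 78 = 238.
P[5]: T = 133, S = E(K, T) = 79; 13 ⊕ 79 = 66.

P[1] = 253, P[2] = 157, P[3] = 240, P[4] = 238, P[5] = 66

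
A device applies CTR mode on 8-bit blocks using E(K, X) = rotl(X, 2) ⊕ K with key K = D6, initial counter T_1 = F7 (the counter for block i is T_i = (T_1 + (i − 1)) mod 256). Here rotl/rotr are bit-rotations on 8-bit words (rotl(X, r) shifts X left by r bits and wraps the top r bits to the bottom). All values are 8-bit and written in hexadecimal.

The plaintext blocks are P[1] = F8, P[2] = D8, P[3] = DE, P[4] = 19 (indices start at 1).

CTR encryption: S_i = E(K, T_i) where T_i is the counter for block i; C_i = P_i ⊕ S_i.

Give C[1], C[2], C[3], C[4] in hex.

C[1]: T = F7, S = E(K, T) = 09; F8 ⊕ 09 = F1.
C[2]: T = F8, S = E(K, T) = 35; D8 ⊕ 35 = ED.
C[3]: T = F9, S = E(K, T) = 31; DE ⊕ 31 = EF.
C[4]: T = FA, S = E(K, T) = 3D; 19 ⊕ 3D = 24.

C[1] = F1, C[2] = ED, C[3] = EF, C[4] = 24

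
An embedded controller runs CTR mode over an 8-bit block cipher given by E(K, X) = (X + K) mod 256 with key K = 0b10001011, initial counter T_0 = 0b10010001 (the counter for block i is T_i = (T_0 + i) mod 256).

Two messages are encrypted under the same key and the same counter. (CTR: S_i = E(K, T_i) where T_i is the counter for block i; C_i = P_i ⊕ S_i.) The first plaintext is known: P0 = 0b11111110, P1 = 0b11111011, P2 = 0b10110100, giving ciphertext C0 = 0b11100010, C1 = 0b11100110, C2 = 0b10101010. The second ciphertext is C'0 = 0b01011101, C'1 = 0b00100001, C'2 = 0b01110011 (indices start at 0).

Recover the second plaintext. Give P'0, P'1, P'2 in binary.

In CTR with a reused counter, both messages share the same keystream S_i, so C_i ⊕ C'_i = P_i ⊕ P'_i and thus P'_i = P_i ⊕ C_i ⊕ C'_i.
P'0: 0b11111110 ⊕ 0b11100010 ⊕ 0b01011101 = 0b01000001.
P'1: 0b11111011 ⊕ 0b11100110 ⊕ 0b00100001 = 0b00111100.
P'2: 0b10110100 ⊕ 0b10101010 ⊕ 0b01110011 = 0b01101101.

P'0 = 0b01000001, P'1 = 0b00111100, P'2 = 0b01101101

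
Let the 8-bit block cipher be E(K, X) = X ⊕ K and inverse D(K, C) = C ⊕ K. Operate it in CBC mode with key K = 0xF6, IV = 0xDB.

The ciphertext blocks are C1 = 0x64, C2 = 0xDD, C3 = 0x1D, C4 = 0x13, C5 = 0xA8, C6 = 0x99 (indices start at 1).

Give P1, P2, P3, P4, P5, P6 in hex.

CBC decryption: P_i = D(K, C_i) ⊕ C_{i−1}, with C_{0} = IV.
P1: D(K, 0x64) = 0x92; 0x92 ⊕ 0xDB = 0x49.
P2: D(K, 0xDD) = 0x2B; 0x2B ⊕ 0x64 = 0x4F.
P3: D(K, 0x1D) = 0xEB; 0xEB ⊕ 0xDD = 0x36.
P4: D(K, 0x13) = 0xE5; 0xE5 ⊕ 0x1D = 0xF8.
P5: D(K, 0xA8) = 0x5E; 0x5E ⊕ 0x13 = 0x4D.
P6: D(K, 0x99) = 0x6F; 0x6F ⊕ 0xA8 = 0xC7.

P1 = 0x49, P2 = 0x4F, P3 = 0x36, P4 = 0xF8, P5 = 0x4D, P6 = 0xC7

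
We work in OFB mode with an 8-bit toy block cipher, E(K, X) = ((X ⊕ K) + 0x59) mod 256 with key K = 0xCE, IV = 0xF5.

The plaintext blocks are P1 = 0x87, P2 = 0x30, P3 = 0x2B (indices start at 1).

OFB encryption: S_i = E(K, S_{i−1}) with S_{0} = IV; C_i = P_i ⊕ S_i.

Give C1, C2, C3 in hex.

C1 = 0x13, C2 = 0x83, C3 = 0xFD

C1: S = E(K, 0xF5) = 0x94; 0x87 ⊕ 0x94 = 0x13.
C2: S = E(K, 0x94) = 0xB3; 0x30 ⊕ 0xB3 = 0x83.
C3: S = E(K, 0xB3) = 0xD6; 0x2B ⊕ 0xD6 = 0xFD.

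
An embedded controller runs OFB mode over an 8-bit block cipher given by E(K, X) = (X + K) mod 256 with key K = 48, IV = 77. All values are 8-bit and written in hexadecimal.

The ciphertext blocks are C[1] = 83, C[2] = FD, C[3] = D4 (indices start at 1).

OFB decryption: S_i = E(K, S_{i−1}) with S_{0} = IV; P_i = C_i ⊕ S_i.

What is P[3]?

P[3] = 9B

P[1]: S = E(K, 77) = BF; 83 ⊕ BF = 3C.
P[2]: S = E(K, BF) = 07; FD ⊕ 07 = FA.
P[3]: S = E(K, 07) = 4F; D4 ⊕ 4F = 9B.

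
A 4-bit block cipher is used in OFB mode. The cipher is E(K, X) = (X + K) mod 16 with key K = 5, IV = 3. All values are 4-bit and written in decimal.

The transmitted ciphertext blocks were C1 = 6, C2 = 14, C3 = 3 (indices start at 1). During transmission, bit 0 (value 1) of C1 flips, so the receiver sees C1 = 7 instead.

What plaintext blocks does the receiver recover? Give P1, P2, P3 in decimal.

P1 = 15, P2 = 3, P3 = 1

OFB decryption: S_i = E(K, S_{i−1}) with S_{0} = IV; P_i = C_i ⊕ S_i.
Only C1 changed, to 7. In OFB, a change in C_i flips the same bit in P_i only; the keystream is unaffected. Decrypting the received ciphertext:
P1: S = E(K, 3) = 8; 7 ⊕ 8 = 15.
P2: S = E(K, 8) = 13; 14 ⊕ 13 = 3.
P3: S = E(K, 13) = 2; 3 ⊕ 2 = 1.
Blocks that differ from the original plaintext: P1.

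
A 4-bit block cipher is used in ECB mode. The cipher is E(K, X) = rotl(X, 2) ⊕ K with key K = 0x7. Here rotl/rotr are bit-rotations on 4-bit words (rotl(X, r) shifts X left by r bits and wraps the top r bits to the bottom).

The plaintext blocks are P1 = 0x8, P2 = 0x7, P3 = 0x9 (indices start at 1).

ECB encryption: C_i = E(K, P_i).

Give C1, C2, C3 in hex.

C1: E(K, 0x8) = 0x5.
C2: E(K, 0x7) = 0xA.
C3: E(K, 0x9) = 0x1.

C1 = 0x5, C2 = 0xA, C3 = 0x1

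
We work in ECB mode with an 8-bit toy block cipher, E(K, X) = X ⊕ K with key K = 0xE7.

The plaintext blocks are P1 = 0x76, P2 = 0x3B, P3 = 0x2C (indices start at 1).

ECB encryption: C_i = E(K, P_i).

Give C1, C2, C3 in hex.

C1 = 0x91, C2 = 0xDC, C3 = 0xCB

C1: E(K, 0x76) = 0x91.
C2: E(K, 0x3B) = 0xDC.
C3: E(K, 0x2C) = 0xCB.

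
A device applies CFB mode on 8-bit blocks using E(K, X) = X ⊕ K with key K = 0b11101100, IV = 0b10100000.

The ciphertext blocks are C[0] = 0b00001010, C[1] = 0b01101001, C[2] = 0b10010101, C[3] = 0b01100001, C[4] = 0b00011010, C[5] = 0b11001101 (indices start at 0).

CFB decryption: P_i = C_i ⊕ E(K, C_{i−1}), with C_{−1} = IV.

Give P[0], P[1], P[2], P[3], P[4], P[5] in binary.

P[0]: E(K, 0b10100000) = 0b01001100; 0b00001010 ⊕ 0b01001100 = 0b01000110.
P[1]: E(K, 0b00001010) = 0b11100110; 0b01101001 ⊕ 0b11100110 = 0b10001111.
P[2]: E(K, 0b01101001) = 0b10000101; 0b10010101 ⊕ 0b10000101 = 0b00010000.
P[3]: E(K, 0b10010101) = 0b01111001; 0b01100001 ⊕ 0b01111001 = 0b00011000.
P[4]: E(K, 0b01100001) = 0b10001101; 0b00011010 ⊕ 0b10001101 = 0b10010111.
P[5]: E(K, 0b00011010) = 0b11110110; 0b11001101 ⊕ 0b11110110 = 0b00111011.

P[0] = 0b01000110, P[1] = 0b10001111, P[2] = 0b00010000, P[3] = 0b00011000, P[4] = 0b10010111, P[5] = 0b00111011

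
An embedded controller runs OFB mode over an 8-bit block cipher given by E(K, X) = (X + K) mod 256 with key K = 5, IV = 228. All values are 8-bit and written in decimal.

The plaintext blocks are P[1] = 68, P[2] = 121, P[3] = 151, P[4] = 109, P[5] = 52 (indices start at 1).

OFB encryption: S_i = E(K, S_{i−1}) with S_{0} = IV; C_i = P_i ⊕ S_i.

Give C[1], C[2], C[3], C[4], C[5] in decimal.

C[1]: S = E(K, 228) = 233; 68 ⊕ 233 = 173.
C[2]: S = E(K, 233) = 238; 121 ⊕ 238 = 151.
C[3]: S = E(K, 238) = 243; 151 ⊕ 243 = 100.
C[4]: S = E(K, 243) = 248; 109 ⊕ 248 = 149.
C[5]: S = E(K, 248) = 253; 52 ⊕ 253 = 201.

C[1] = 173, C[2] = 151, C[3] = 100, C[4] = 149, C[5] = 201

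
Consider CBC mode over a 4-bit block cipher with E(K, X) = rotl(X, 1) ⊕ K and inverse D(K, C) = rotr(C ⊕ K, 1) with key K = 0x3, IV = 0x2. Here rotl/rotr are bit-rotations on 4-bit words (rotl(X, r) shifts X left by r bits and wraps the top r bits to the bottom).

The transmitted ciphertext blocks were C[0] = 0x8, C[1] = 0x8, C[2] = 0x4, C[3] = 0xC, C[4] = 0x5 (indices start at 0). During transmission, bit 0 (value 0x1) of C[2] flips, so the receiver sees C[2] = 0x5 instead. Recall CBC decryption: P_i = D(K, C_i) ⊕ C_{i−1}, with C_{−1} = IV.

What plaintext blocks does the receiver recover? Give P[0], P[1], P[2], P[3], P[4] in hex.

P[0] = 0xF, P[1] = 0x5, P[2] = 0xB, P[3] = 0xA, P[4] = 0xF

Only C[2] changed, to 0x5. In CBC, a change in C_i garbles P_i and flips the same bit in P_{i+1}. Decrypting the received ciphertext:
P[0]: D(K, 0x8) = 0xD; 0xD ⊕ 0x2 = 0xF.
P[1]: D(K, 0x8) = 0xD; 0xD ⊕ 0x8 = 0x5.
P[2]: D(K, 0x5) = 0x3; 0x3 ⊕ 0x8 = 0xB.
P[3]: D(K, 0xC) = 0xF; 0xF ⊕ 0x5 = 0xA.
P[4]: D(K, 0x5) = 0x3; 0x3 ⊕ 0xC = 0xF.
Blocks that differ from the original plaintext: P[2], P[3].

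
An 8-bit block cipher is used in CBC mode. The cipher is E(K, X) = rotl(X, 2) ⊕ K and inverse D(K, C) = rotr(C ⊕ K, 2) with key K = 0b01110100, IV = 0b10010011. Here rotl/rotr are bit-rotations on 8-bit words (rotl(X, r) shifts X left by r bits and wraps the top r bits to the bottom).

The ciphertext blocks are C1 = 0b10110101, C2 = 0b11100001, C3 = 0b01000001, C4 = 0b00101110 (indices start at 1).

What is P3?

CBC decryption: P_i = D(K, C_i) ⊕ C_{i−1}, with C_{0} = IV.
P3: D(K, 0b01000001) = 0b01001101; 0b01001101 ⊕ 0b11100001 = 0b10101100.

P3 = 0b10101100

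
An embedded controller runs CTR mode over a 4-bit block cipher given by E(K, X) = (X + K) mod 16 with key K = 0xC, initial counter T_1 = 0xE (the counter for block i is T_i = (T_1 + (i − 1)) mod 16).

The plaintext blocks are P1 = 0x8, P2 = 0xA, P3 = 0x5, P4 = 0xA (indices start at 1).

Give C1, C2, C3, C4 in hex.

C1 = 0x2, C2 = 0x1, C3 = 0x9, C4 = 0x7

CTR encryption: S_i = E(K, T_i) where T_i is the counter for block i; C_i = P_i ⊕ S_i.
C1: T = 0xE, S = E(K, T) = 0xA; 0x8 ⊕ 0xA = 0x2.
C2: T = 0xF, S = E(K, T) = 0xB; 0xA ⊕ 0xB = 0x1.
C3: T = 0x0, S = E(K, T) = 0xC; 0x5 ⊕ 0xC = 0x9.
C4: T = 0x1, S = E(K, T) = 0xD; 0xA ⊕ 0xD = 0x7.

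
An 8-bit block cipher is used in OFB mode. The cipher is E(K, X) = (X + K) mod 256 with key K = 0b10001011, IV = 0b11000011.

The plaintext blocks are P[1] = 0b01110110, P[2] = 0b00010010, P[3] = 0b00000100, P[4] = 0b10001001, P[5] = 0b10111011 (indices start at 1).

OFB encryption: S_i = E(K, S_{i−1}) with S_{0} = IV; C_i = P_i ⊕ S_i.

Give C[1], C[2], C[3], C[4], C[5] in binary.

C[1] = 0b00111000, C[2] = 0b11001011, C[3] = 0b01100000, C[4] = 0b01100110, C[5] = 0b11000001

C[1]: S = E(K, 0b11000011) = 0b01001110; 0b01110110 ⊕ 0b01001110 = 0b00111000.
C[2]: S = E(K, 0b01001110) = 0b11011001; 0b00010010 ⊕ 0b11011001 = 0b11001011.
C[3]: S = E(K, 0b11011001) = 0b01100100; 0b00000100 ⊕ 0b01100100 = 0b01100000.
C[4]: S = E(K, 0b01100100) = 0b11101111; 0b10001001 ⊕ 0b11101111 = 0b01100110.
C[5]: S = E(K, 0b11101111) = 0b01111010; 0b10111011 ⊕ 0b01111010 = 0b11000001.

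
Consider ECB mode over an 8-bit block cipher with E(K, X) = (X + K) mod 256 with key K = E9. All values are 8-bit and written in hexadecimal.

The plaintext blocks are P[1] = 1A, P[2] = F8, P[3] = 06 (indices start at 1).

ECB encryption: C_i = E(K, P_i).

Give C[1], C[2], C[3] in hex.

C[1]: E(K, 1A) = 03.
C[2]: E(K, F8) = E1.
C[3]: E(K, 06) = EF.

C[1] = 03, C[2] = E1, C[3] = EF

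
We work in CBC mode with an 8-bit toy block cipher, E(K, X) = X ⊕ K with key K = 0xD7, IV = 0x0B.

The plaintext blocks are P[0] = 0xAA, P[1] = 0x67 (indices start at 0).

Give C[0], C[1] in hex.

CBC encryption: C_i = E(K, P_i ⊕ C_{i−1}), with C_{−1} = IV.
C[0]: P[0] ⊕ 0x0B = 0xA1; E(K, 0xA1) = 0x76.
C[1]: P[1] ⊕ 0x76 = 0x11; E(K, 0x11) = 0xC6.

C[0] = 0x76, C[1] = 0xC6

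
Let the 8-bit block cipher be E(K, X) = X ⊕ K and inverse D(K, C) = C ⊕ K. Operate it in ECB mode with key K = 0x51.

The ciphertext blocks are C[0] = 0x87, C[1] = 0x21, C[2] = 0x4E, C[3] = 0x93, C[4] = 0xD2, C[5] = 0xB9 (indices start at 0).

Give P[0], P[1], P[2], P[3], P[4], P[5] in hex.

ECB decryption: P_i = D(K, C_i).
P[0]: D(K, 0x87) = 0xD6.
P[1]: D(K, 0x21) = 0x70.
P[2]: D(K, 0x4E) = 0x1F.
P[3]: D(K, 0x93) = 0xC2.
P[4]: D(K, 0xD2) = 0x83.
P[5]: D(K, 0xB9) = 0xE8.

P[0] = 0xD6, P[1] = 0x70, P[2] = 0x1F, P[3] = 0xC2, P[4] = 0x83, P[5] = 0xE8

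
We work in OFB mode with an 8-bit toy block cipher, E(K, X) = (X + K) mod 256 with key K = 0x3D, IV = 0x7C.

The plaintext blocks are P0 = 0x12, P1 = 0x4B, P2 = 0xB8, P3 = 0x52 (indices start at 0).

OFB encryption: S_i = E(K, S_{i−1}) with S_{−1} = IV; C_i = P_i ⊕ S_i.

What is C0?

C0 = 0xAB

C0: S = E(K, 0x7C) = 0xB9; 0x12 ⊕ 0xB9 = 0xAB.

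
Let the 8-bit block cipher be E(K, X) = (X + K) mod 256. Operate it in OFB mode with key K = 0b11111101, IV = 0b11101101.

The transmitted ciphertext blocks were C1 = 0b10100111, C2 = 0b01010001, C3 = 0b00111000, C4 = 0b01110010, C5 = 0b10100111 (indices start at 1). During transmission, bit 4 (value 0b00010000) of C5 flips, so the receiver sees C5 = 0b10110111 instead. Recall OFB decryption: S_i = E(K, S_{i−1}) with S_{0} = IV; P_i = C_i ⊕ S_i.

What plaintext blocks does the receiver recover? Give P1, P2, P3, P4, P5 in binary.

P1 = 0b01001101, P2 = 0b10110110, P3 = 0b11011100, P4 = 0b10010011, P5 = 0b01101001

Only C5 changed, to 0b10110111. In OFB, a change in C_i flips the same bit in P_i only; the keystream is unaffected. Decrypting the received ciphertext:
P1: S = E(K, 0b11101101) = 0b11101010; 0b10100111 ⊕ 0b11101010 = 0b01001101.
P2: S = E(K, 0b11101010) = 0b11100111; 0b01010001 ⊕ 0b11100111 = 0b10110110.
P3: S = E(K, 0b11100111) = 0b11100100; 0b00111000 ⊕ 0b11100100 = 0b11011100.
P4: S = E(K, 0b11100100) = 0b11100001; 0b01110010 ⊕ 0b11100001 = 0b10010011.
P5: S = E(K, 0b11100001) = 0b11011110; 0b10110111 ⊕ 0b11011110 = 0b01101001.
Blocks that differ from the original plaintext: P5.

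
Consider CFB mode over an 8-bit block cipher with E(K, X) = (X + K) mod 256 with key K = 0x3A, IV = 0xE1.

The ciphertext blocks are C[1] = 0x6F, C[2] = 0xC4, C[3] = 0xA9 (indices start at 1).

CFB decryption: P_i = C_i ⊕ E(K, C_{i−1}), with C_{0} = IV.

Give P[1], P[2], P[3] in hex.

P[1]: E(K, 0xE1) = 0x1B; 0x6F ⊕ 0x1B = 0x74.
P[2]: E(K, 0x6F) = 0xA9; 0xC4 ⊕ 0xA9 = 0x6D.
P[3]: E(K, 0xC4) = 0xFE; 0xA9 ⊕ 0xFE = 0x57.

P[1] = 0x74, P[2] = 0x6D, P[3] = 0x57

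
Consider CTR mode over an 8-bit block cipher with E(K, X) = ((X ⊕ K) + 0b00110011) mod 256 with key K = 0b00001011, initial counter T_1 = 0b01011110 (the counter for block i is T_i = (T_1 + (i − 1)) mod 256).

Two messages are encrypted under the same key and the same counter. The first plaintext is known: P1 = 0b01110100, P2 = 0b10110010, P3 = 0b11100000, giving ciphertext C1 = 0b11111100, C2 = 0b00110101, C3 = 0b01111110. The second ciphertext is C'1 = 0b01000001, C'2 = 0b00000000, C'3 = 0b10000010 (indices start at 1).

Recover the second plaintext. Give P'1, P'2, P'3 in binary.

P'1 = 0b11001001, P'2 = 0b10000111, P'3 = 0b00011100

In CTR with a reused counter, both messages share the same keystream S_i, so C_i ⊕ C'_i = P_i ⊕ P'_i and thus P'_i = P_i ⊕ C_i ⊕ C'_i.
P'1: 0b01110100 ⊕ 0b11111100 ⊕ 0b01000001 = 0b11001001.
P'2: 0b10110010 ⊕ 0b00110101 ⊕ 0b00000000 = 0b10000111.
P'3: 0b11100000 ⊕ 0b01111110 ⊕ 0b10000010 = 0b00011100.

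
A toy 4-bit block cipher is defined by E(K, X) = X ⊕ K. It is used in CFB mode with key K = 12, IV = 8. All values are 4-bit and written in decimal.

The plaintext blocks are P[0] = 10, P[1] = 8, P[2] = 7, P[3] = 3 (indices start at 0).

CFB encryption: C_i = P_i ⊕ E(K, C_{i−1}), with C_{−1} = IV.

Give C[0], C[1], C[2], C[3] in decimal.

C[0]: E(K, 8) = 4; 10 ⊕ 4 = 14.
C[1]: E(K, 14) = 2; 8 ⊕ 2 = 10.
C[2]: E(K, 10) = 6; 7 ⊕ 6 = 1.
C[3]: E(K, 1) = 13; 3 ⊕ 13 = 14.

C[0] = 14, C[1] = 10, C[2] = 1, C[3] = 14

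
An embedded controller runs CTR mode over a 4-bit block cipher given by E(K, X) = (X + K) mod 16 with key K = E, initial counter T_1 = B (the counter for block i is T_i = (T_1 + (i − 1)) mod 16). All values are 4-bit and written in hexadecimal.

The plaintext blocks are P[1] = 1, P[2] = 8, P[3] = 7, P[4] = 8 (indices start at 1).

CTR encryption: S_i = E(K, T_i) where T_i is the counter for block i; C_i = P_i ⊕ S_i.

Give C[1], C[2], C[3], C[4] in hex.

C[1]: T = B, S = E(K, T) = 9; 1 ⊕ 9 = 8.
C[2]: T = C, S = E(K, T) = A; 8 ⊕ A = 2.
C[3]: T = D, S = E(K, T) = B; 7 ⊕ B = C.
C[4]: T = E, S = E(K, T) = C; 8 ⊕ C = 4.

C[1] = 8, C[2] = 2, C[3] = C, C[4] = 4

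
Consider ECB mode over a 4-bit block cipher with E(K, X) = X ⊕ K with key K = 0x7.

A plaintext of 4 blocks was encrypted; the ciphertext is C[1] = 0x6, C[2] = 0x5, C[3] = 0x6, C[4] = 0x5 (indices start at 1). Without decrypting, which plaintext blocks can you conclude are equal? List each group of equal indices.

P[1] = P[3]; P[2] = P[4]

ECB encrypts each block independently with the same key, so equal ciphertext blocks imply equal plaintext blocks.
C[1] = C[3] = 0x6, so P[1] = P[3].
C[2] = C[4] = 0x5, so P[2] = P[4].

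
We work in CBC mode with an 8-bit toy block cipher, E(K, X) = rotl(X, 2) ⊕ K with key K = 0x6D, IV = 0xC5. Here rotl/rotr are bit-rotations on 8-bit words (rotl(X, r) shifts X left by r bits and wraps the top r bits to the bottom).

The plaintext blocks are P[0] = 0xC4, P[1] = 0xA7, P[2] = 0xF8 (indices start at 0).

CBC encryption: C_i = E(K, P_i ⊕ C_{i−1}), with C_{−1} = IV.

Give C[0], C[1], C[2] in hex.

C[0]: P[0] ⊕ 0xC5 = 0x01; E(K, 0x01) = 0x69.
C[1]: P[1] ⊕ 0x69 = 0xCE; E(K, 0xCE) = 0x56.
C[2]: P[2] ⊕ 0x56 = 0xAE; E(K, 0xAE) = 0xD7.

C[0] = 0x69, C[1] = 0x56, C[2] = 0xD7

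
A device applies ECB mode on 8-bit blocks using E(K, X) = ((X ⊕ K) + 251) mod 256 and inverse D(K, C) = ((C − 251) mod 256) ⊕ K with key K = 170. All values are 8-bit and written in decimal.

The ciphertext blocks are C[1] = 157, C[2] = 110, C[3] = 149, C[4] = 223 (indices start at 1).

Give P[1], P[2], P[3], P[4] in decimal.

ECB decryption: P_i = D(K, C_i).
P[1]: D(K, 157) = 8.
P[2]: D(K, 110) = 217.
P[3]: D(K, 149) = 48.
P[4]: D(K, 223) = 78.

P[1] = 8, P[2] = 217, P[3] = 48, P[4] = 78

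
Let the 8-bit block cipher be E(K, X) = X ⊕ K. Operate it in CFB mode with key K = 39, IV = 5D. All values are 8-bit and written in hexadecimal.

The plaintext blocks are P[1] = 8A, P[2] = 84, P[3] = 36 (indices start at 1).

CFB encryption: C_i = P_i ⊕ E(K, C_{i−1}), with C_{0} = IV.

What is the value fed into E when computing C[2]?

EE

C[1]: E(K, 5D) = 64; 8A ⊕ 64 = EE.
C[2]: E(K, EE) = D7; 84 ⊕ D7 = 53.
So the input to E for block [2] is EE.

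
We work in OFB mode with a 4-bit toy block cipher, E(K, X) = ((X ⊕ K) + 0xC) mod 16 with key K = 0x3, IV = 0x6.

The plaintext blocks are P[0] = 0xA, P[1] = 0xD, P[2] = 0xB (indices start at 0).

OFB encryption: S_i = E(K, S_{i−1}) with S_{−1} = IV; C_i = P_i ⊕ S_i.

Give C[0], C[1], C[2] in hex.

C[0] = 0xB, C[1] = 0x3, C[2] = 0x2

C[0]: S = E(K, 0x6) = 0x1; 0xA ⊕ 0x1 = 0xB.
C[1]: S = E(K, 0x1) = 0xE; 0xD ⊕ 0xE = 0x3.
C[2]: S = E(K, 0xE) = 0x9; 0xB ⊕ 0x9 = 0x2.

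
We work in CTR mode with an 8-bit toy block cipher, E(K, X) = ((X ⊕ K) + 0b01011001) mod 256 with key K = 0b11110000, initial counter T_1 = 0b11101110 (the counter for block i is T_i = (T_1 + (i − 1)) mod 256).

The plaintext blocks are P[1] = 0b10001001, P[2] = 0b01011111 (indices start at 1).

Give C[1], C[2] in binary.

CTR encryption: S_i = E(K, T_i) where T_i is the counter for block i; C_i = P_i ⊕ S_i.
C[1]: T = 0b11101110, S = E(K, T) = 0b01110111; 0b10001001 ⊕ 0b01110111 = 0b11111110.
C[2]: T = 0b11101111, S = E(K, T) = 0b01111000; 0b01011111 ⊕ 0b01111000 = 0b00100111.

C[1] = 0b11111110, C[2] = 0b00100111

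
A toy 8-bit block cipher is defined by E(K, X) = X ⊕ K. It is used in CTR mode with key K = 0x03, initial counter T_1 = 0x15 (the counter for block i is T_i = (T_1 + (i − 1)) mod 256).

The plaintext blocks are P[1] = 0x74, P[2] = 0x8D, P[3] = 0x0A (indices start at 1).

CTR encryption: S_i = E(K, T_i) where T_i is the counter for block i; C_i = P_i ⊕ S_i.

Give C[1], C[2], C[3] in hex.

C[1] = 0x62, C[2] = 0x98, C[3] = 0x1E

C[1]: T = 0x15, S = E(K, T) = 0x16; 0x74 ⊕ 0x16 = 0x62.
C[2]: T = 0x16, S = E(K, T) = 0x15; 0x8D ⊕ 0x15 = 0x98.
C[3]: T = 0x17, S = E(K, T) = 0x14; 0x0A ⊕ 0x14 = 0x1E.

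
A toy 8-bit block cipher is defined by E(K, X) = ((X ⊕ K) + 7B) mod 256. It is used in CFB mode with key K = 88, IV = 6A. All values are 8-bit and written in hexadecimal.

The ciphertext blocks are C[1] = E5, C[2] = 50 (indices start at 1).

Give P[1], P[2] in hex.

CFB decryption: P_i = C_i ⊕ E(K, C_{i−1}), with C_{0} = IV.
P[1]: E(K, 6A) = 5D; E5 ⊕ 5D = B8.
P[2]: E(K, E5) = E8; 50 ⊕ E8 = B8.

P[1] = B8, P[2] = B8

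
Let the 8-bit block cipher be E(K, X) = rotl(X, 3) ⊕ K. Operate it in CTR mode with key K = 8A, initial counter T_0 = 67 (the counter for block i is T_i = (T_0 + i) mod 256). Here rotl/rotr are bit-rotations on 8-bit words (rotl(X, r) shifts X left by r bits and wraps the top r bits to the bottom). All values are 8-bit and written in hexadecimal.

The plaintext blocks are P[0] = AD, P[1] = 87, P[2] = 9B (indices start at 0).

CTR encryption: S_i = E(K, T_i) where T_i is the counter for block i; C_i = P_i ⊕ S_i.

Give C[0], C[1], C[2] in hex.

C[0] = 1C, C[1] = 4E, C[2] = 5A

C[0]: T = 67, S = E(K, T) = B1; AD ⊕ B1 = 1C.
C[1]: T = 68, S = E(K, T) = C9; 87 ⊕ C9 = 4E.
C[2]: T = 69, S = E(K, T) = C1; 9B ⊕ C1 = 5A.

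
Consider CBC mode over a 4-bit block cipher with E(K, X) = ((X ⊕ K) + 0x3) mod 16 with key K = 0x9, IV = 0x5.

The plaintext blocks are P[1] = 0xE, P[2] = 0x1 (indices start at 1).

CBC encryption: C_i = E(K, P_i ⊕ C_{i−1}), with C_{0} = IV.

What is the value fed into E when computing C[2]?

0x4

C[1]: P[1] ⊕ 0x5 = 0xB; E(K, 0xB) = 0x5.
C[2]: P[2] ⊕ 0x5 = 0x4; E(K, 0x4) = 0x0.
So the input to E for block [2] is 0x4.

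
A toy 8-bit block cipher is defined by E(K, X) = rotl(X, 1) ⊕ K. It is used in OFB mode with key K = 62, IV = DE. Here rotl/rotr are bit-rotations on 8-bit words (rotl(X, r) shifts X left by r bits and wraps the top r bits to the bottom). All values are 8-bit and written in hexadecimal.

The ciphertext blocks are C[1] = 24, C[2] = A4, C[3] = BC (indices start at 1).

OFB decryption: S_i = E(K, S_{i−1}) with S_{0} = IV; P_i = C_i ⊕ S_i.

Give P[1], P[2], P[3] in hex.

P[1] = FB, P[2] = 79, P[3] = 65

P[1]: S = E(K, DE) = DF; 24 ⊕ DF = FB.
P[2]: S = E(K, DF) = DD; A4 ⊕ DD = 79.
P[3]: S = E(K, DD) = D9; BC ⊕ D9 = 65.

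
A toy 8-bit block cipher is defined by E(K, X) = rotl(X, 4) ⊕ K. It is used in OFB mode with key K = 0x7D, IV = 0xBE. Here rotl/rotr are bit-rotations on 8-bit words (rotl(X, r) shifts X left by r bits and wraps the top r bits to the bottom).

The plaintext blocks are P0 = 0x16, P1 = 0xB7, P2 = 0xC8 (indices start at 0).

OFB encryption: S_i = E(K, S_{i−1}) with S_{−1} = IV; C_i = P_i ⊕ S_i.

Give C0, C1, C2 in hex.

C0 = 0x80, C1 = 0xA3, C2 = 0xF4

C0: S = E(K, 0xBE) = 0x96; 0x16 ⊕ 0x96 = 0x80.
C1: S = E(K, 0x96) = 0x14; 0xB7 ⊕ 0x14 = 0xA3.
C2: S = E(K, 0x14) = 0x3C; 0xC8 ⊕ 0x3C = 0xF4.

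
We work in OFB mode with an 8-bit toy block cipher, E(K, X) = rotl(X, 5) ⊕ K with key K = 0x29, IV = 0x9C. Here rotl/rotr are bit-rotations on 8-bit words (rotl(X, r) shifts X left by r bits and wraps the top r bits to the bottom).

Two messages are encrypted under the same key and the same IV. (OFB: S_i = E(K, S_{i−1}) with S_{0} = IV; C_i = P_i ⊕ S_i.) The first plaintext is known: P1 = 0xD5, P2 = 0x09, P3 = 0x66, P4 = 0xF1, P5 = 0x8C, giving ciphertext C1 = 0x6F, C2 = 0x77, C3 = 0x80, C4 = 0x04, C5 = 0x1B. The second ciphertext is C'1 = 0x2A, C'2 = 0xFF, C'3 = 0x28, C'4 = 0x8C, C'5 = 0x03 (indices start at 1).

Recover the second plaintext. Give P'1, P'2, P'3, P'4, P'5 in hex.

In OFB with a reused IV, both messages share the same keystream S_i, so C_i ⊕ C'_i = P_i ⊕ P'_i and thus P'_i = P_i ⊕ C_i ⊕ C'_i.
P'1: 0xD5 ⊕ 0x6F ⊕ 0x2A = 0x90.
P'2: 0x09 ⊕ 0x77 ⊕ 0xFF = 0x81.
P'3: 0x66 ⊕ 0x80 ⊕ 0x28 = 0xCE.
P'4: 0xF1 ⊕ 0x04 ⊕ 0x8C = 0x79.
P'5: 0x8C ⊕ 0x1B ⊕ 0x03 = 0x94.

P'1 = 0x90, P'2 = 0x81, P'3 = 0xCE, P'4 = 0x79, P'5 = 0x94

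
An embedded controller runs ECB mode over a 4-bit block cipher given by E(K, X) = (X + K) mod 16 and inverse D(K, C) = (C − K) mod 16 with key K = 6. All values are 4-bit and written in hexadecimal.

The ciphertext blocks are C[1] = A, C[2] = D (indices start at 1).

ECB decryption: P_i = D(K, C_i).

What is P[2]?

P[2] = 7

P[2]: D(K, D) = 7.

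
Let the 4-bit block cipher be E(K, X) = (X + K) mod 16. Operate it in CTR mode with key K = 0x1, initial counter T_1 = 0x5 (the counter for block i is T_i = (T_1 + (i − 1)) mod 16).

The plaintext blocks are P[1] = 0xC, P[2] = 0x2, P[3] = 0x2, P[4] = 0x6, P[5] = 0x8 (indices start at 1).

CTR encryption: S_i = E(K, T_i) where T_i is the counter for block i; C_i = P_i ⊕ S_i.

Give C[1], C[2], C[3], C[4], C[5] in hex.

C[1] = 0xA, C[2] = 0x5, C[3] = 0xA, C[4] = 0xF, C[5] = 0x2

C[1]: T = 0x5, S = E(K, T) = 0x6; 0xC ⊕ 0x6 = 0xA.
C[2]: T = 0x6, S = E(K, T) = 0x7; 0x2 ⊕ 0x7 = 0x5.
C[3]: T = 0x7, S = E(K, T) = 0x8; 0x2 ⊕ 0x8 = 0xA.
C[4]: T = 0x8, S = E(K, T) = 0x9; 0x6 ⊕ 0x9 = 0xF.
C[5]: T = 0x9, S = E(K, T) = 0xA; 0x8 ⊕ 0xA = 0x2.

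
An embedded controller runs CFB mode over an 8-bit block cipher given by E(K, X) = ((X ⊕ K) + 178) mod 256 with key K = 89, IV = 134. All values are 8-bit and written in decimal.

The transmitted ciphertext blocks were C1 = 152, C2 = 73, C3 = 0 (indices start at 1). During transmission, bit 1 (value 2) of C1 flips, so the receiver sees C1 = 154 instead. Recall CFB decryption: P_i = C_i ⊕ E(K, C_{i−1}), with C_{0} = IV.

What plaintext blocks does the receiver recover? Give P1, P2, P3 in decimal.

Only C1 changed, to 154. In CFB, a change in C_i flips the same bit in P_i and garbles P_{i+1}. Decrypting the received ciphertext:
P1: E(K, 134) = 145; 154 ⊕ 145 = 11.
P2: E(K, 154) = 117; 73 ⊕ 117 = 60.
P3: E(K, 73) = 194; 0 ⊕ 194 = 194.
Blocks that differ from the original plaintext: P1, P2.

P1 = 11, P2 = 60, P3 = 194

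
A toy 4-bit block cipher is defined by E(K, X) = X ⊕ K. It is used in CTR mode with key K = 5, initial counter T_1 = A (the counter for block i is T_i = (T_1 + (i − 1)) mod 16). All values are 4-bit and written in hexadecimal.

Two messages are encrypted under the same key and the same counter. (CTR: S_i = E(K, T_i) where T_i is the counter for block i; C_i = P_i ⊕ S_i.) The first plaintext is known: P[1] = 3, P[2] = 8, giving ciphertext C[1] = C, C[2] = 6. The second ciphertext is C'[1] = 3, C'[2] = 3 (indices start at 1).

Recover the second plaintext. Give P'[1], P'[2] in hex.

In CTR with a reused counter, both messages share the same keystream S_i, so C_i ⊕ C'_i = P_i ⊕ P'_i and thus P'_i = P_i ⊕ C_i ⊕ C'_i.
P'[1]: 3 ⊕ C ⊕ 3 = C.
P'[2]: 8 ⊕ 6 ⊕ 3 = D.

P'[1] = C, P'[2] = D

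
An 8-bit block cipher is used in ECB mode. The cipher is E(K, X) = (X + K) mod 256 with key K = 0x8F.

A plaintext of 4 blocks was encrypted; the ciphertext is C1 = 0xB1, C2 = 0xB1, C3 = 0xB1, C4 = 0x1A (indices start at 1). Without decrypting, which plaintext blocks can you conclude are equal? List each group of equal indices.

ECB encrypts each block independently with the same key, so equal ciphertext blocks imply equal plaintext blocks.
C1 = C2 = C3 = 0xB1, so P1 = P2 = P3.

P1 = P2 = P3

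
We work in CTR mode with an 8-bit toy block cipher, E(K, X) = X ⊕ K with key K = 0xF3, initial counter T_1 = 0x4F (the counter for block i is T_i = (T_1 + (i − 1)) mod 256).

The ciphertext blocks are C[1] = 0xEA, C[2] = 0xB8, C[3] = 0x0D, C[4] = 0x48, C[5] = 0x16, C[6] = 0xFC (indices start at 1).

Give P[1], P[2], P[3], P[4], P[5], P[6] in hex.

P[1] = 0x56, P[2] = 0x1B, P[3] = 0xAF, P[4] = 0xE9, P[5] = 0xB6, P[6] = 0x5B

CTR decryption: S_i = E(K, T_i) where T_i is the counter for block i; P_i = C_i ⊕ S_i.
P[1]: T = 0x4F, S = E(K, T) = 0xBC; 0xEA ⊕ 0xBC = 0x56.
P[2]: T = 0x50, S = E(K, T) = 0xA3; 0xB8 ⊕ 0xA3 = 0x1B.
P[3]: T = 0x51, S = E(K, T) = 0xA2; 0x0D ⊕ 0xA2 = 0xAF.
P[4]: T = 0x52, S = E(K, T) = 0xA1; 0x48 ⊕ 0xA1 = 0xE9.
P[5]: T = 0x53, S = E(K, T) = 0xA0; 0x16 ⊕ 0xA0 = 0xB6.
P[6]: T = 0x54, S = E(K, T) = 0xA7; 0xFC ⊕ 0xA7 = 0x5B.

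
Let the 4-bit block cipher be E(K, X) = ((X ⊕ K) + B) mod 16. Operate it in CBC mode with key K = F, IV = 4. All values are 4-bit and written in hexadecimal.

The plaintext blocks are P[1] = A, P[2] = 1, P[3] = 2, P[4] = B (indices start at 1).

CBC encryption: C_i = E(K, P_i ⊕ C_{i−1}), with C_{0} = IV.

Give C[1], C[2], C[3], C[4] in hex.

C[1] = C, C[2] = D, C[3] = B, C[4] = A

C[1]: P[1] ⊕ 4 = E; E(K, E) = C.
C[2]: P[2] ⊕ C = D; E(K, D) = D.
C[3]: P[3] ⊕ D = F; E(K, F) = B.
C[4]: P[4] ⊕ B = 0; E(K, 0) = A.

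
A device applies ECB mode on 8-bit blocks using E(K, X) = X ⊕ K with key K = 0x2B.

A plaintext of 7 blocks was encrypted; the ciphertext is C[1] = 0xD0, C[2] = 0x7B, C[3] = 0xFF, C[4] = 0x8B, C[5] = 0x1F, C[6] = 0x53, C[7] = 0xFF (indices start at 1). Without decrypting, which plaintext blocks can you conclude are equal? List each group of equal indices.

ECB encrypts each block independently with the same key, so equal ciphertext blocks imply equal plaintext blocks.
C[3] = C[7] = 0xFF, so P[3] = P[7].

P[3] = P[7]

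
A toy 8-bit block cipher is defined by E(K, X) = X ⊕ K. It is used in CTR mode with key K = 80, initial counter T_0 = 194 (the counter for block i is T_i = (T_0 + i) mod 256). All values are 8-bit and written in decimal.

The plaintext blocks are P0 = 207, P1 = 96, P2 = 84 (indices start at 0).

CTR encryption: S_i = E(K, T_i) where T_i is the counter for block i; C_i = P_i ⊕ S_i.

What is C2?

C2 = 192

C0: T = 194, S = E(K, T) = 146; 207 ⊕ 146 = 93.
C1: T = 195, S = E(K, T) = 147; 96 ⊕ 147 = 243.
C2: T = 196, S = E(K, T) = 148; 84 ⊕ 148 = 192.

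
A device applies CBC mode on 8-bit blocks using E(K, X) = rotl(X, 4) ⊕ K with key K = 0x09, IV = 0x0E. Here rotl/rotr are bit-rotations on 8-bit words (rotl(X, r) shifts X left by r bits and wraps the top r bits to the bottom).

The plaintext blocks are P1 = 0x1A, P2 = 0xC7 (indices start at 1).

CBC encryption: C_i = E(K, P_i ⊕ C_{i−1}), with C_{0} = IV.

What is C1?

C1 = 0x48

C1: P1 ⊕ 0x0E = 0x14; E(K, 0x14) = 0x48.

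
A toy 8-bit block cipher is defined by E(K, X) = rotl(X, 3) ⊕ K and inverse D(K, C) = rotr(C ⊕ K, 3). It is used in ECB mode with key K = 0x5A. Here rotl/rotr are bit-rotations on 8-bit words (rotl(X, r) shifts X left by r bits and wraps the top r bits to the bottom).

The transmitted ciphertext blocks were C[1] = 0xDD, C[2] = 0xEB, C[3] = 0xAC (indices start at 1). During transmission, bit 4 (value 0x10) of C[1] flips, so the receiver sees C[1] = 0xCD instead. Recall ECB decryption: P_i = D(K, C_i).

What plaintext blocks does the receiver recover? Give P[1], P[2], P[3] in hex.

P[1] = 0xF2, P[2] = 0x36, P[3] = 0xDE

Only C[1] changed, to 0xCD. In ECB, a change in C_i affects only P_i. Decrypting the received ciphertext:
P[1]: D(K, 0xCD) = 0xF2.
P[2]: D(K, 0xEB) = 0x36.
P[3]: D(K, 0xAC) = 0xDE.
Blocks that differ from the original plaintext: P[1].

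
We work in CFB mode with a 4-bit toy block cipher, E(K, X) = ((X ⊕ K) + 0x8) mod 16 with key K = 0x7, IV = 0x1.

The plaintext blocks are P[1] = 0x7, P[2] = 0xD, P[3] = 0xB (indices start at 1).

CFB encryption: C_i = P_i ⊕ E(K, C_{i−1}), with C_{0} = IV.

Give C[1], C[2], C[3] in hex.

C[1] = 0x9, C[2] = 0xB, C[3] = 0xF

C[1]: E(K, 0x1) = 0xE; 0x7 ⊕ 0xE = 0x9.
C[2]: E(K, 0x9) = 0x6; 0xD ⊕ 0x6 = 0xB.
C[3]: E(K, 0xB) = 0x4; 0xB ⊕ 0x4 = 0xF.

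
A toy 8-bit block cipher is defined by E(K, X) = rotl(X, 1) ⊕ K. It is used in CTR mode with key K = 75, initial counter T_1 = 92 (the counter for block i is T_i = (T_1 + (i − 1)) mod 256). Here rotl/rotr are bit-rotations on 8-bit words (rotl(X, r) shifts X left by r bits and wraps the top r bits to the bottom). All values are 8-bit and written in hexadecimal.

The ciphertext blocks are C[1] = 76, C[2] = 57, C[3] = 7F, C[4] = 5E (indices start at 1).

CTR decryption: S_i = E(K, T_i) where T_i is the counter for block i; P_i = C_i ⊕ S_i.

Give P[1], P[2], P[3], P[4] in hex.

P[1] = 26, P[2] = 05, P[3] = 23, P[4] = 00

P[1]: T = 92, S = E(K, T) = 50; 76 ⊕ 50 = 26.
P[2]: T = 93, S = E(K, T) = 52; 57 ⊕ 52 = 05.
P[3]: T = 94, S = E(K, T) = 5C; 7F ⊕ 5C = 23.
P[4]: T = 95, S = E(K, T) = 5E; 5E ⊕ 5E = 00.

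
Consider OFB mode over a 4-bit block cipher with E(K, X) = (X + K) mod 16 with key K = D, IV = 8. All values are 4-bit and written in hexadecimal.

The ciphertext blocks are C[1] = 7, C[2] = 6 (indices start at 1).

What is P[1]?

P[1] = 2

OFB decryption: S_i = E(K, S_{i−1}) with S_{0} = IV; P_i = C_i ⊕ S_i.
P[1]: S = E(K, 8) = 5; 7 ⊕ 5 = 2.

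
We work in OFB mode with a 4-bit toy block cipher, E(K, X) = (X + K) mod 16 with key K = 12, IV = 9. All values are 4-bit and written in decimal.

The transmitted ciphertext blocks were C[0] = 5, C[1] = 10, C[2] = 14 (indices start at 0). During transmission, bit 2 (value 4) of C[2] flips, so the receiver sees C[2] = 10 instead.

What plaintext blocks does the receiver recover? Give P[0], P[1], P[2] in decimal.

P[0] = 0, P[1] = 11, P[2] = 7

OFB decryption: S_i = E(K, S_{i−1}) with S_{−1} = IV; P_i = C_i ⊕ S_i.
Only C[2] changed, to 10. In OFB, a change in C_i flips the same bit in P_i only; the keystream is unaffected. Decrypting the received ciphertext:
P[0]: S = E(K, 9) = 5; 5 ⊕ 5 = 0.
P[1]: S = E(K, 5) = 1; 10 ⊕ 1 = 11.
P[2]: S = E(K, 1) = 13; 10 ⊕ 13 = 7.
Blocks that differ from the original plaintext: P[2].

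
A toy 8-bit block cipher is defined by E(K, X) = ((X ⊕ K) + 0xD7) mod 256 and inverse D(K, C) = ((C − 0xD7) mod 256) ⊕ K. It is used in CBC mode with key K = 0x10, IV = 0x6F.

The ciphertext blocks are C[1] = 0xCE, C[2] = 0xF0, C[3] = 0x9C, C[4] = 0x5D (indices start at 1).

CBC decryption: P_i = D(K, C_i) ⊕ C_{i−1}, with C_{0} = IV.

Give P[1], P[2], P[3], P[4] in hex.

P[1] = 0x88, P[2] = 0xC7, P[3] = 0x25, P[4] = 0x0A

P[1]: D(K, 0xCE) = 0xE7; 0xE7 ⊕ 0x6F = 0x88.
P[2]: D(K, 0xF0) = 0x09; 0x09 ⊕ 0xCE = 0xC7.
P[3]: D(K, 0x9C) = 0xD5; 0xD5 ⊕ 0xF0 = 0x25.
P[4]: D(K, 0x5D) = 0x96; 0x96 ⊕ 0x9C = 0x0A.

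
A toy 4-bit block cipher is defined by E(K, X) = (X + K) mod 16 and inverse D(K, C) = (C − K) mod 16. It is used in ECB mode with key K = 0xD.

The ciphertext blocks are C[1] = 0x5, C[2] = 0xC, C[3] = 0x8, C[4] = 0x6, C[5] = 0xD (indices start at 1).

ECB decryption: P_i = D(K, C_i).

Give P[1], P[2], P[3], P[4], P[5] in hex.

P[1] = 0x8, P[2] = 0xF, P[3] = 0xB, P[4] = 0x9, P[5] = 0x0

P[1]: D(K, 0x5) = 0x8.
P[2]: D(K, 0xC) = 0xF.
P[3]: D(K, 0x8) = 0xB.
P[4]: D(K, 0x6) = 0x9.
P[5]: D(K, 0xD) = 0x0.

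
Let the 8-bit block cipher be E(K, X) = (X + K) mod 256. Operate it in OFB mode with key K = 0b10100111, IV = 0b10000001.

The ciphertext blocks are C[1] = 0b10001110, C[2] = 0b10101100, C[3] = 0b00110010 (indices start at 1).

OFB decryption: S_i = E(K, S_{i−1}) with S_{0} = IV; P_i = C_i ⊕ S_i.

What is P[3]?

P[3] = 0b01000100

P[1]: S = E(K, 0b10000001) = 0b00101000; 0b10001110 ⊕ 0b00101000 = 0b10100110.
P[2]: S = E(K, 0b00101000) = 0b11001111; 0b10101100 ⊕ 0b11001111 = 0b01100011.
P[3]: S = E(K, 0b11001111) = 0b01110110; 0b00110010 ⊕ 0b01110110 = 0b01000100.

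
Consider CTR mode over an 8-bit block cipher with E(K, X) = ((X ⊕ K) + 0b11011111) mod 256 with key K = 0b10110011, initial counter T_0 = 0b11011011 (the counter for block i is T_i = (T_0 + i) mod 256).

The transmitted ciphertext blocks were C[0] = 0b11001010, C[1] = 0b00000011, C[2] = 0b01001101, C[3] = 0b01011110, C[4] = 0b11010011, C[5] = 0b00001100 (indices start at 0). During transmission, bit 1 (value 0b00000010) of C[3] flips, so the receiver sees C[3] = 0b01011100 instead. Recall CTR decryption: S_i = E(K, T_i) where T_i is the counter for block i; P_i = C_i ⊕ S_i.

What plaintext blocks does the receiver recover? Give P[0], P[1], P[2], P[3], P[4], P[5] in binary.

P[0] = 0b10001101, P[1] = 0b01001101, P[2] = 0b00000000, P[3] = 0b00010000, P[4] = 0b10011000, P[5] = 0b00111110

Only C[3] changed, to 0b01011100. In CTR, a change in C_i flips the same bit in P_i only; the keystream is unaffected. Decrypting the received ciphertext:
P[0]: T = 0b11011011, S = E(K, T) = 0b01000111; 0b11001010 ⊕ 0b01000111 = 0b10001101.
P[1]: T = 0b11011100, S = E(K, T) = 0b01001110; 0b00000011 ⊕ 0b01001110 = 0b01001101.
P[2]: T = 0b11011101, S = E(K, T) = 0b01001101; 0b01001101 ⊕ 0b01001101 = 0b00000000.
P[3]: T = 0b11011110, S = E(K, T) = 0b01001100; 0b01011100 ⊕ 0b01001100 = 0b00010000.
P[4]: T = 0b11011111, S = E(K, T) = 0b01001011; 0b11010011 ⊕ 0b01001011 = 0b10011000.
P[5]: T = 0b11100000, S = E(K, T) = 0b00110010; 0b00001100 ⊕ 0b00110010 = 0b00111110.
Blocks that differ from the original plaintext: P[3].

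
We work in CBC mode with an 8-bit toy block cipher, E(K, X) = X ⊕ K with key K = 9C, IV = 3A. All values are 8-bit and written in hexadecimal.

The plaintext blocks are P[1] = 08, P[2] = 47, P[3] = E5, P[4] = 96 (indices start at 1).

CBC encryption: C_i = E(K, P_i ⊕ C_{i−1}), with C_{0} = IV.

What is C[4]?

C[4] = 06

C[1]: P[1] ⊕ 3A = 32; E(K, 32) = AE.
C[2]: P[2] ⊕ AE = E9; E(K, E9) = 75.
C[3]: P[3] ⊕ 75 = 90; E(K, 90) = 0C.
C[4]: P[4] ⊕ 0C = 9A; E(K, 9A) = 06.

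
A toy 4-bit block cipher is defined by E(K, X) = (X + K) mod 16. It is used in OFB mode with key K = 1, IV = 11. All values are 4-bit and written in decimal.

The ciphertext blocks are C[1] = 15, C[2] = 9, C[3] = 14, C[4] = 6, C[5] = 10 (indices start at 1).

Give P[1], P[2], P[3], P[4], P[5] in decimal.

OFB decryption: S_i = E(K, S_{i−1}) with S_{0} = IV; P_i = C_i ⊕ S_i.
P[1]: S = E(K, 11) = 12; 15 ⊕ 12 = 3.
P[2]: S = E(K, 12) = 13; 9 ⊕ 13 = 4.
P[3]: S = E(K, 13) = 14; 14 ⊕ 14 = 0.
P[4]: S = E(K, 14) = 15; 6 ⊕ 15 = 9.
P[5]: S = E(K, 15) = 0; 10 ⊕ 0 = 10.

P[1] = 3, P[2] = 4, P[3] = 0, P[4] = 9, P[5] = 10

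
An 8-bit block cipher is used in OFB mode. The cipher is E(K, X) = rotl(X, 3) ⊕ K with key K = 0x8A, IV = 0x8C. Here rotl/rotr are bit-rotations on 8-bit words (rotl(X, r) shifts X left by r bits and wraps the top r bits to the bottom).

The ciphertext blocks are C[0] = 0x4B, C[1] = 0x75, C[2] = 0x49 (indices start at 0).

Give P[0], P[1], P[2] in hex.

P[0] = 0xA5, P[1] = 0x88, P[2] = 0x2C

OFB decryption: S_i = E(K, S_{i−1}) with S_{−1} = IV; P_i = C_i ⊕ S_i.
P[0]: S = E(K, 0x8C) = 0xEE; 0x4B ⊕ 0xEE = 0xA5.
P[1]: S = E(K, 0xEE) = 0xFD; 0x75 ⊕ 0xFD = 0x88.
P[2]: S = E(K, 0xFD) = 0x65; 0x49 ⊕ 0x65 = 0x2C.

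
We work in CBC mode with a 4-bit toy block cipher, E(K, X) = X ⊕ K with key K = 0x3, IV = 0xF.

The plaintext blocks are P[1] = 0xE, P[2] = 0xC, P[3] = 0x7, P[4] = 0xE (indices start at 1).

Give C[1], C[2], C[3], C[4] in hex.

C[1] = 0x2, C[2] = 0xD, C[3] = 0x9, C[4] = 0x4

CBC encryption: C_i = E(K, P_i ⊕ C_{i−1}), with C_{0} = IV.
C[1]: P[1] ⊕ 0xF = 0x1; E(K, 0x1) = 0x2.
C[2]: P[2] ⊕ 0x2 = 0xE; E(K, 0xE) = 0xD.
C[3]: P[3] ⊕ 0xD = 0xA; E(K, 0xA) = 0x9.
C[4]: P[4] ⊕ 0x9 = 0x7; E(K, 0x7) = 0x4.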